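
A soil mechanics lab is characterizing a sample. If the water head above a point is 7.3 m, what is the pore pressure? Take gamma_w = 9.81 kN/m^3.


Using u = gamma_w * h_w
u = 9.81 * 7.3
u = 71.61 kPa


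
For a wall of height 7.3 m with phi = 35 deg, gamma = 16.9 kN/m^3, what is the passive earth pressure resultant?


Result: 1661.69 kN/m

Derivation:
Compute passive earth pressure coefficient:
Kp = tan^2(45 + phi/2) = tan^2(62.5) = 3.690172
Compute passive force:
Pp = 0.5 * Kp * gamma * H^2
Pp = 0.5 * 3.690172 * 16.9 * 7.3^2
Pp = 1661.69 kN/m


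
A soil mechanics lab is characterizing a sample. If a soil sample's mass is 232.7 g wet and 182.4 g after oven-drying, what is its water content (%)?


Using w = (m_wet - m_dry) / m_dry * 100
m_wet - m_dry = 232.7 - 182.4 = 50.3 g
w = 50.3 / 182.4 * 100
w = 27.58 %


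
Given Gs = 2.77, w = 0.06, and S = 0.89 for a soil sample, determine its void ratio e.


Using the relation e = Gs * w / S
e = 2.77 * 0.06 / 0.89
e = 0.1867


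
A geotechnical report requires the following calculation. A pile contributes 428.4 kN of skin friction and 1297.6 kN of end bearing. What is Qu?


Using Qu = Qf + Qb
Qu = 428.4 + 1297.6
Qu = 1726.0 kN


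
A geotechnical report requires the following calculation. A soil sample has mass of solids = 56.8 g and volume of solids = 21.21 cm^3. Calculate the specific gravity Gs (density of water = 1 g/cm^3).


Result: 2.678

Derivation:
Using Gs = m_s / (V_s * rho_w)
Since rho_w = 1 g/cm^3:
Gs = 56.8 / 21.21
Gs = 2.678


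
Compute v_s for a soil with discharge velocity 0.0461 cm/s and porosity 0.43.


Using v_s = v_d / n
v_s = 0.0461 / 0.43
v_s = 0.10721 cm/s


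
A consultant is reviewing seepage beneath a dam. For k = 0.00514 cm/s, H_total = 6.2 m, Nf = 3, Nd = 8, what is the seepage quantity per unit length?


Convert k to m/s for unit consistency with H:
k = 0.00514 cm/s = 0.00514 / 100 m/s = 5.14e-05 m/s
Using q = k * H * Nf / Nd
Nf / Nd = 3 / 8 = 0.375
q = 5.14e-05 * 6.2 * 0.375
q = 0.0001195 m^3/s per m


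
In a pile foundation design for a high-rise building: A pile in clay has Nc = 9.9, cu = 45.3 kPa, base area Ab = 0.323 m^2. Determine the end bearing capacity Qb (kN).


Result: 144.86 kN

Derivation:
Using Qb = Nc * cu * Ab
Qb = 9.9 * 45.3 * 0.323
Qb = 144.86 kN


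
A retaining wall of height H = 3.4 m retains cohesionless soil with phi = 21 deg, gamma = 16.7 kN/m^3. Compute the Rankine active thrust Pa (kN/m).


Compute active earth pressure coefficient:
Ka = tan^2(45 - phi/2) = tan^2(34.5) = 0.472355
Compute active force:
Pa = 0.5 * Ka * gamma * H^2
Pa = 0.5 * 0.472355 * 16.7 * 3.4^2
Pa = 45.59 kN/m


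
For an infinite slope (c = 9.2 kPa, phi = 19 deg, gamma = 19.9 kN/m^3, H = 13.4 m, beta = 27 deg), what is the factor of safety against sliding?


Using Fs = c / (gamma*H*sin(beta)*cos(beta)) + tan(phi)/tan(beta)
Cohesion contribution = 9.2 / (19.9*13.4*sin(27)*cos(27))
Cohesion contribution = 0.0852908
Friction contribution = tan(19)/tan(27) = 0.675781
Fs = 0.0852908 + 0.675781
Fs = 0.761


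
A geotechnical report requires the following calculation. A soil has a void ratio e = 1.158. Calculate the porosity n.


Result: 0.5366

Derivation:
Using the relation n = e / (1 + e)
n = 1.158 / (1 + 1.158)
n = 1.158 / 2.158
n = 0.5366


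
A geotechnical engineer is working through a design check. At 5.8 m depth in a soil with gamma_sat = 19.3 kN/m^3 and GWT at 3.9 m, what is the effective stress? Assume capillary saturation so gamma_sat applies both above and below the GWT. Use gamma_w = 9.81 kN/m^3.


Total stress = gamma_sat * depth
sigma = 19.3 * 5.8 = 111.94 kPa
Pore water pressure u = gamma_w * (depth - d_wt)
u = 9.81 * (5.8 - 3.9) = 18.639 kPa
Effective stress = sigma - u
sigma' = 111.94 - 18.639 = 93.3 kPa


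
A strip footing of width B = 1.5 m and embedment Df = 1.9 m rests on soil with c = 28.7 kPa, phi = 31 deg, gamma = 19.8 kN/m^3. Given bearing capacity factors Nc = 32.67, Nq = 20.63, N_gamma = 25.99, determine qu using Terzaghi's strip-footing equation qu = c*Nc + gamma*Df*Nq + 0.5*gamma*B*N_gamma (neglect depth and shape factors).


Result: 2099.68 kPa

Derivation:
Compute qu = c*Nc + gamma*Df*Nq + 0.5*gamma*B*N_gamma
Term 1: 28.7 * 32.67 = 937.629
Term 2: 19.8 * 1.9 * 20.63 = 776.1006
Term 3: 0.5 * 19.8 * 1.5 * 25.99 = 385.9515
qu = 937.629 + 776.1006 + 385.9515
qu = 2099.68 kPa


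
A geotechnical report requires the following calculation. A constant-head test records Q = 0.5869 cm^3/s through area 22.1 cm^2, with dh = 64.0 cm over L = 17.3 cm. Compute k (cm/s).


Compute hydraulic gradient:
i = dh / L = 64.0 / 17.3 = 3.69942
Then apply Darcy's law:
k = Q / (A * i)
k = 0.5869 / (22.1 * 3.69942)
k = 0.5869 / 81.7572
k = 0.007179 cm/s


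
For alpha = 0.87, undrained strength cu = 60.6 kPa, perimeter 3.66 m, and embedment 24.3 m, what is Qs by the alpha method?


Result: 4688.99 kN

Derivation:
Using Qs = alpha * cu * perimeter * L
Qs = 0.87 * 60.6 * 3.66 * 24.3
Qs = 4688.99 kN


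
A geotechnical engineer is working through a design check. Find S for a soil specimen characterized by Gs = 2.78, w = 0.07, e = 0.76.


Using S = Gs * w / e
S = 2.78 * 0.07 / 0.76
S = 0.2561


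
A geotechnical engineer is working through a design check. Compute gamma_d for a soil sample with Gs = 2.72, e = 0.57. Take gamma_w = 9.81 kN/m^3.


Using gamma_d = Gs * gamma_w / (1 + e)
gamma_d = 2.72 * 9.81 / (1 + 0.57)
gamma_d = 2.72 * 9.81 / 1.57
gamma_d = 16.996 kN/m^3


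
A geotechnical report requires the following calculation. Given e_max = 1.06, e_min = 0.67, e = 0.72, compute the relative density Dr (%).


Using Dr = (e_max - e) / (e_max - e_min) * 100
e_max - e = 1.06 - 0.72 = 0.34
e_max - e_min = 1.06 - 0.67 = 0.39
Dr = 0.34 / 0.39 * 100
Dr = 87.18 %


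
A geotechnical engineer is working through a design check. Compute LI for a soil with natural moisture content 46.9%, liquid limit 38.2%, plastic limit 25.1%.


First compute the plasticity index:
PI = LL - PL = 38.2 - 25.1 = 13.1
Then compute the liquidity index:
LI = (w - PL) / PI
LI = (46.9 - 25.1) / 13.1
LI = 1.664


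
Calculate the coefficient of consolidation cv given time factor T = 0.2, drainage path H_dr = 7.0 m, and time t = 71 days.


Using cv = T * H_dr^2 / t
H_dr^2 = 7.0^2 = 49.0
cv = 0.2 * 49.0 / 71
cv = 0.13803 m^2/day


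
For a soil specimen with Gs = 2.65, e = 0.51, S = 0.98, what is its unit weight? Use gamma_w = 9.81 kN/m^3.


Using gamma = gamma_w * (Gs + S*e) / (1 + e)
Numerator: Gs + S*e = 2.65 + 0.98*0.51 = 3.1498
Denominator: 1 + e = 1 + 0.51 = 1.51
gamma = 9.81 * 3.1498 / 1.51
gamma = 20.463 kN/m^3


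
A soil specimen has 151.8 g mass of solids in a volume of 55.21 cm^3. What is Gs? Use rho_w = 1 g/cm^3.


Using Gs = m_s / (V_s * rho_w)
Since rho_w = 1 g/cm^3:
Gs = 151.8 / 55.21
Gs = 2.75


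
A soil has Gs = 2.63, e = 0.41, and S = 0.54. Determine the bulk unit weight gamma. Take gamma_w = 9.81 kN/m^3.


Using gamma = gamma_w * (Gs + S*e) / (1 + e)
Numerator: Gs + S*e = 2.63 + 0.54*0.41 = 2.8514
Denominator: 1 + e = 1 + 0.41 = 1.41
gamma = 9.81 * 2.8514 / 1.41
gamma = 19.838 kN/m^3


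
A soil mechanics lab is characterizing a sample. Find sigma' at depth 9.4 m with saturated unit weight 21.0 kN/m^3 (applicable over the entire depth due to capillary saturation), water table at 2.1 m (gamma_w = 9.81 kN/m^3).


Total stress = gamma_sat * depth
sigma = 21.0 * 9.4 = 197.4 kPa
Pore water pressure u = gamma_w * (depth - d_wt)
u = 9.81 * (9.4 - 2.1) = 71.613 kPa
Effective stress = sigma - u
sigma' = 197.4 - 71.613 = 125.79 kPa


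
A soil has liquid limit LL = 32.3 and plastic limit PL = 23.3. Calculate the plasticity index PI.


Using PI = LL - PL
PI = 32.3 - 23.3
PI = 9.0


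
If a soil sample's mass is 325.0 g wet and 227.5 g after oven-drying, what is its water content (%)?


Using w = (m_wet - m_dry) / m_dry * 100
m_wet - m_dry = 325.0 - 227.5 = 97.5 g
w = 97.5 / 227.5 * 100
w = 42.86 %


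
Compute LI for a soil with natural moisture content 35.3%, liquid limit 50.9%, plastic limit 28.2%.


First compute the plasticity index:
PI = LL - PL = 50.9 - 28.2 = 22.7
Then compute the liquidity index:
LI = (w - PL) / PI
LI = (35.3 - 28.2) / 22.7
LI = 0.313


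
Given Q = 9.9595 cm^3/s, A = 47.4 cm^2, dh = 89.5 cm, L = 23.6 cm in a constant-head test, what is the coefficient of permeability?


Compute hydraulic gradient:
i = dh / L = 89.5 / 23.6 = 3.79237
Then apply Darcy's law:
k = Q / (A * i)
k = 9.9595 / (47.4 * 3.79237)
k = 9.9595 / 179.758
k = 0.055405 cm/s


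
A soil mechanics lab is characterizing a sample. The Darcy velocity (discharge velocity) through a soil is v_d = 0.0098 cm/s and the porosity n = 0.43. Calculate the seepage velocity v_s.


Using v_s = v_d / n
v_s = 0.0098 / 0.43
v_s = 0.02279 cm/s


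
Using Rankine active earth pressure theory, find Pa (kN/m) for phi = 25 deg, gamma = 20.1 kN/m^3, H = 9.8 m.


Compute active earth pressure coefficient:
Ka = tan^2(45 - phi/2) = tan^2(32.5) = 0.405859
Compute active force:
Pa = 0.5 * Ka * gamma * H^2
Pa = 0.5 * 0.405859 * 20.1 * 9.8^2
Pa = 391.74 kN/m


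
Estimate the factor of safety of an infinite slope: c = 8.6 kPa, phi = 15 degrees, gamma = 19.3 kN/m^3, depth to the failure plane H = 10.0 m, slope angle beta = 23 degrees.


Using Fs = c / (gamma*H*sin(beta)*cos(beta)) + tan(phi)/tan(beta)
Cohesion contribution = 8.6 / (19.3*10.0*sin(23)*cos(23))
Cohesion contribution = 0.12389
Friction contribution = tan(15)/tan(23) = 0.631249
Fs = 0.12389 + 0.631249
Fs = 0.755


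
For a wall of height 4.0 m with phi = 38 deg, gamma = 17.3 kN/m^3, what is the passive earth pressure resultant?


Compute passive earth pressure coefficient:
Kp = tan^2(45 + phi/2) = tan^2(64.0) = 4.203746
Compute passive force:
Pp = 0.5 * Kp * gamma * H^2
Pp = 0.5 * 4.203746 * 17.3 * 4.0^2
Pp = 581.8 kN/m


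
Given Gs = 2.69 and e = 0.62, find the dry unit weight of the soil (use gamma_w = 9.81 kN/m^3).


Result: 16.289 kN/m^3

Derivation:
Using gamma_d = Gs * gamma_w / (1 + e)
gamma_d = 2.69 * 9.81 / (1 + 0.62)
gamma_d = 2.69 * 9.81 / 1.62
gamma_d = 16.289 kN/m^3


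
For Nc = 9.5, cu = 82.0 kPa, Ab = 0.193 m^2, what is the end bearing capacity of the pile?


Using Qb = Nc * cu * Ab
Qb = 9.5 * 82.0 * 0.193
Qb = 150.35 kN


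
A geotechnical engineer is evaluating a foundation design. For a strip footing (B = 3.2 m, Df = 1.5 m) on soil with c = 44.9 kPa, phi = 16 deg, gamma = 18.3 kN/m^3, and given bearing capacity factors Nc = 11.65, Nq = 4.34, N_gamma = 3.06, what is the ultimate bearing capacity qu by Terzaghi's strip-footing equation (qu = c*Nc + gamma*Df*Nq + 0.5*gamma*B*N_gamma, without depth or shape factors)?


Compute qu = c*Nc + gamma*Df*Nq + 0.5*gamma*B*N_gamma
Term 1: 44.9 * 11.65 = 523.085
Term 2: 18.3 * 1.5 * 4.34 = 119.133
Term 3: 0.5 * 18.3 * 3.2 * 3.06 = 89.5968
qu = 523.085 + 119.133 + 89.5968
qu = 731.81 kPa


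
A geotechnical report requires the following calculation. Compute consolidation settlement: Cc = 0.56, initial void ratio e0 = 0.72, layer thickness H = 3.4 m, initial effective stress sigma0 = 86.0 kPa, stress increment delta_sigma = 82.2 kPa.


Using Sc = Cc * H / (1 + e0) * log10((sigma0 + delta_sigma) / sigma0)
Stress ratio = (86.0 + 82.2) / 86.0 = 1.95581
log10(1.95581) = 0.291328
Cc * H / (1 + e0) = 0.56 * 3.4 / (1 + 0.72) = 1.10698
Sc = 1.10698 * 0.291328
Sc = 0.3225 m


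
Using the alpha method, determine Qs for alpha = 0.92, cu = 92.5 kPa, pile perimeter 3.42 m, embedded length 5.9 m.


Using Qs = alpha * cu * perimeter * L
Qs = 0.92 * 92.5 * 3.42 * 5.9
Qs = 1717.15 kN


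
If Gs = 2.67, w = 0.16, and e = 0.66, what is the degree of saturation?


Using S = Gs * w / e
S = 2.67 * 0.16 / 0.66
S = 0.6473


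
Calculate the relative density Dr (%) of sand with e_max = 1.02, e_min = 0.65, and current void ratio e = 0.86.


Result: 43.24 %

Derivation:
Using Dr = (e_max - e) / (e_max - e_min) * 100
e_max - e = 1.02 - 0.86 = 0.16
e_max - e_min = 1.02 - 0.65 = 0.37
Dr = 0.16 / 0.37 * 100
Dr = 43.24 %


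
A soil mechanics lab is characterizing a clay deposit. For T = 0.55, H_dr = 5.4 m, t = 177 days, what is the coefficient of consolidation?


Using cv = T * H_dr^2 / t
H_dr^2 = 5.4^2 = 29.16
cv = 0.55 * 29.16 / 177
cv = 0.09061 m^2/day


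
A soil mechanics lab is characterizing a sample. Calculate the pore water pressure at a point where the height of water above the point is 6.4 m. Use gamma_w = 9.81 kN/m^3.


Using u = gamma_w * h_w
u = 9.81 * 6.4
u = 62.78 kPa


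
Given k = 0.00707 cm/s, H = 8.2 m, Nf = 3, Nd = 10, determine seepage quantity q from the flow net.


Convert k to m/s for unit consistency with H:
k = 0.00707 cm/s = 0.00707 / 100 m/s = 7.07e-05 m/s
Using q = k * H * Nf / Nd
Nf / Nd = 3 / 10 = 0.3
q = 7.07e-05 * 8.2 * 0.3
q = 0.0001739 m^3/s per m


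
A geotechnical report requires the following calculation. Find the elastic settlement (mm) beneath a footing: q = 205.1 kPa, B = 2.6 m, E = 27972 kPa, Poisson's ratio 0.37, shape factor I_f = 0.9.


Result: 14.809 mm

Derivation:
Using Se = q * B * (1 - nu^2) * I_f / E
1 - nu^2 = 1 - 0.37^2 = 0.8631
Se = 205.1 * 2.6 * 0.8631 * 0.9 / 27972
Se = 0.014809 m
Convert to mm: Se = 0.014809 * 1000 = 14.809 mm


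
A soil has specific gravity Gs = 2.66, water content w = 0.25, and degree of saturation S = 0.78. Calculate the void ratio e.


Result: 0.8526

Derivation:
Using the relation e = Gs * w / S
e = 2.66 * 0.25 / 0.78
e = 0.8526


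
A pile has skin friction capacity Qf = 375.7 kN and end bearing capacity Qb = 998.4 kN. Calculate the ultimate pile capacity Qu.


Using Qu = Qf + Qb
Qu = 375.7 + 998.4
Qu = 1374.1 kN


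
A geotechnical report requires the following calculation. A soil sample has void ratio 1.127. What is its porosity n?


Result: 0.5299

Derivation:
Using the relation n = e / (1 + e)
n = 1.127 / (1 + 1.127)
n = 1.127 / 2.127
n = 0.5299


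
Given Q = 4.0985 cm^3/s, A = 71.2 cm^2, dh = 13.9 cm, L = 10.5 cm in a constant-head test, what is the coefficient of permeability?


Compute hydraulic gradient:
i = dh / L = 13.9 / 10.5 = 1.32381
Then apply Darcy's law:
k = Q / (A * i)
k = 4.0985 / (71.2 * 1.32381)
k = 4.0985 / 94.2552
k = 0.043483 cm/s


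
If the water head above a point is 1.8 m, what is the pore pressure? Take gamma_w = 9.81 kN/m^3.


Using u = gamma_w * h_w
u = 9.81 * 1.8
u = 17.66 kPa


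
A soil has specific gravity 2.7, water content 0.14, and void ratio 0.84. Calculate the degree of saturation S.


Using S = Gs * w / e
S = 2.7 * 0.14 / 0.84
S = 0.45


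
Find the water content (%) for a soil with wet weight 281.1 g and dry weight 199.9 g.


Result: 40.62 %

Derivation:
Using w = (m_wet - m_dry) / m_dry * 100
m_wet - m_dry = 281.1 - 199.9 = 81.2 g
w = 81.2 / 199.9 * 100
w = 40.62 %


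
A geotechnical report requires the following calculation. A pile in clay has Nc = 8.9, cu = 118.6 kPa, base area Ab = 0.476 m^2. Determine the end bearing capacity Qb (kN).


Result: 502.44 kN

Derivation:
Using Qb = Nc * cu * Ab
Qb = 8.9 * 118.6 * 0.476
Qb = 502.44 kN


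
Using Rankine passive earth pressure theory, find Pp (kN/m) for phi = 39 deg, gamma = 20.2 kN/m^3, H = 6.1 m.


Compute passive earth pressure coefficient:
Kp = tan^2(45 + phi/2) = tan^2(64.5) = 4.395495
Compute passive force:
Pp = 0.5 * Kp * gamma * H^2
Pp = 0.5 * 4.395495 * 20.2 * 6.1^2
Pp = 1651.92 kN/m


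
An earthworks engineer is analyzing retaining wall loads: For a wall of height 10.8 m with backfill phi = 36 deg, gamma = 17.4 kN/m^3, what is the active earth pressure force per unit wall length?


Compute active earth pressure coefficient:
Ka = tan^2(45 - phi/2) = tan^2(27.0) = 0.259616
Compute active force:
Pa = 0.5 * Ka * gamma * H^2
Pa = 0.5 * 0.259616 * 17.4 * 10.8^2
Pa = 263.45 kN/m


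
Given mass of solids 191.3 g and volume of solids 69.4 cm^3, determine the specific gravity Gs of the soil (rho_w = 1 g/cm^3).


Result: 2.756

Derivation:
Using Gs = m_s / (V_s * rho_w)
Since rho_w = 1 g/cm^3:
Gs = 191.3 / 69.4
Gs = 2.756


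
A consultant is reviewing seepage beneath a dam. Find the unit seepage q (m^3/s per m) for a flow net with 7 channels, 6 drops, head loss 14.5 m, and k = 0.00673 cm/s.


Result: 0.001138 m^3/s per m

Derivation:
Convert k to m/s for unit consistency with H:
k = 0.00673 cm/s = 0.00673 / 100 m/s = 6.73e-05 m/s
Using q = k * H * Nf / Nd
Nf / Nd = 7 / 6 = 1.1667
q = 6.73e-05 * 14.5 * 1.1667
q = 0.001138 m^3/s per m


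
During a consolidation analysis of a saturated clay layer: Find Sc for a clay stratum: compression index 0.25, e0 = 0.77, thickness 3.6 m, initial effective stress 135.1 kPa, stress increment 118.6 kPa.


Using Sc = Cc * H / (1 + e0) * log10((sigma0 + delta_sigma) / sigma0)
Stress ratio = (135.1 + 118.6) / 135.1 = 1.87787
log10(1.87787) = 0.273665
Cc * H / (1 + e0) = 0.25 * 3.6 / (1 + 0.77) = 0.508475
Sc = 0.508475 * 0.273665
Sc = 0.1392 m


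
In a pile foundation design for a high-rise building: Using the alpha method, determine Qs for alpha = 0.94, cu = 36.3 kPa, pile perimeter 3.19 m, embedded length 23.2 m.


Result: 2525.3 kN

Derivation:
Using Qs = alpha * cu * perimeter * L
Qs = 0.94 * 36.3 * 3.19 * 23.2
Qs = 2525.3 kN


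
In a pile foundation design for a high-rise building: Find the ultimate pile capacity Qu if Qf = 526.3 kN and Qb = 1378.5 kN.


Result: 1904.8 kN

Derivation:
Using Qu = Qf + Qb
Qu = 526.3 + 1378.5
Qu = 1904.8 kN


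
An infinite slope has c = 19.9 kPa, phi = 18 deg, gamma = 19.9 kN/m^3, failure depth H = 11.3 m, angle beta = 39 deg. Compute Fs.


Using Fs = c / (gamma*H*sin(beta)*cos(beta)) + tan(phi)/tan(beta)
Cohesion contribution = 19.9 / (19.9*11.3*sin(39)*cos(39))
Cohesion contribution = 0.180945
Friction contribution = tan(18)/tan(39) = 0.401242
Fs = 0.180945 + 0.401242
Fs = 0.582


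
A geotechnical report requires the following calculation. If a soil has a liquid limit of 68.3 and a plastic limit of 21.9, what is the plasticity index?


Using PI = LL - PL
PI = 68.3 - 21.9
PI = 46.4


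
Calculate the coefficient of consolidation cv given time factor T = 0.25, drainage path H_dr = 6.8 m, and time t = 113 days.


Result: 0.1023 m^2/day

Derivation:
Using cv = T * H_dr^2 / t
H_dr^2 = 6.8^2 = 46.24
cv = 0.25 * 46.24 / 113
cv = 0.1023 m^2/day


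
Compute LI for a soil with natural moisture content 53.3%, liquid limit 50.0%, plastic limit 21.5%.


First compute the plasticity index:
PI = LL - PL = 50.0 - 21.5 = 28.5
Then compute the liquidity index:
LI = (w - PL) / PI
LI = (53.3 - 21.5) / 28.5
LI = 1.116


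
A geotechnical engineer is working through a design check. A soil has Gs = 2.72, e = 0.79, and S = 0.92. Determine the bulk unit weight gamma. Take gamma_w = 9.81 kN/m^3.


Using gamma = gamma_w * (Gs + S*e) / (1 + e)
Numerator: Gs + S*e = 2.72 + 0.92*0.79 = 3.4468
Denominator: 1 + e = 1 + 0.79 = 1.79
gamma = 9.81 * 3.4468 / 1.79
gamma = 18.89 kN/m^3


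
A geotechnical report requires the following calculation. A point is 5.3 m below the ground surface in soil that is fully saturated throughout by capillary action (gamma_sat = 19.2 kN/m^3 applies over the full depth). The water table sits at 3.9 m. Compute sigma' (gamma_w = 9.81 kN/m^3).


Total stress = gamma_sat * depth
sigma = 19.2 * 5.3 = 101.76 kPa
Pore water pressure u = gamma_w * (depth - d_wt)
u = 9.81 * (5.3 - 3.9) = 13.734 kPa
Effective stress = sigma - u
sigma' = 101.76 - 13.734 = 88.03 kPa


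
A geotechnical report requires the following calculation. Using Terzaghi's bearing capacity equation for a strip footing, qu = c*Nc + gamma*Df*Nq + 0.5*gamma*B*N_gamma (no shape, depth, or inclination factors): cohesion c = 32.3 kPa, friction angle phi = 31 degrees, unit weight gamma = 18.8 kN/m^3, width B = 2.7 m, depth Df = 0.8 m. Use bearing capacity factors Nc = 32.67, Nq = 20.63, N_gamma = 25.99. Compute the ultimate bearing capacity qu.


Compute qu = c*Nc + gamma*Df*Nq + 0.5*gamma*B*N_gamma
Term 1: 32.3 * 32.67 = 1055.241
Term 2: 18.8 * 0.8 * 20.63 = 310.2752
Term 3: 0.5 * 18.8 * 2.7 * 25.99 = 659.6262
qu = 1055.241 + 310.2752 + 659.6262
qu = 2025.14 kPa


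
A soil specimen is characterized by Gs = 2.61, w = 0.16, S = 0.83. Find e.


Result: 0.5031

Derivation:
Using the relation e = Gs * w / S
e = 2.61 * 0.16 / 0.83
e = 0.5031


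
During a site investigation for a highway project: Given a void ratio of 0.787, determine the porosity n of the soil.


Result: 0.4404

Derivation:
Using the relation n = e / (1 + e)
n = 0.787 / (1 + 0.787)
n = 0.787 / 1.787
n = 0.4404


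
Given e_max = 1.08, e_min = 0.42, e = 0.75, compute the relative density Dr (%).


Result: 50.0 %

Derivation:
Using Dr = (e_max - e) / (e_max - e_min) * 100
e_max - e = 1.08 - 0.75 = 0.33
e_max - e_min = 1.08 - 0.42 = 0.66
Dr = 0.33 / 0.66 * 100
Dr = 50.0 %


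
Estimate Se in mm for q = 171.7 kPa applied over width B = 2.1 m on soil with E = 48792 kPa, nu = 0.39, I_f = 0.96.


Result: 6.015 mm

Derivation:
Using Se = q * B * (1 - nu^2) * I_f / E
1 - nu^2 = 1 - 0.39^2 = 0.8479
Se = 171.7 * 2.1 * 0.8479 * 0.96 / 48792
Se = 0.006015 m
Convert to mm: Se = 0.006015 * 1000 = 6.015 mm


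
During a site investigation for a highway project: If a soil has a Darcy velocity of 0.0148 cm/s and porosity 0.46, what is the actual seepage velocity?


Result: 0.03217 cm/s

Derivation:
Using v_s = v_d / n
v_s = 0.0148 / 0.46
v_s = 0.03217 cm/s


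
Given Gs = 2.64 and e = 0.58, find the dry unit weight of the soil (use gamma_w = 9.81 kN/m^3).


Result: 16.391 kN/m^3

Derivation:
Using gamma_d = Gs * gamma_w / (1 + e)
gamma_d = 2.64 * 9.81 / (1 + 0.58)
gamma_d = 2.64 * 9.81 / 1.58
gamma_d = 16.391 kN/m^3


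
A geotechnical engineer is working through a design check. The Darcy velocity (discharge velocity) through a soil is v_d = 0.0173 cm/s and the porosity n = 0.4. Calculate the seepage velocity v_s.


Using v_s = v_d / n
v_s = 0.0173 / 0.4
v_s = 0.04325 cm/s


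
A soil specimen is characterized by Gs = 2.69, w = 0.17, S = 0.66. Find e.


Using the relation e = Gs * w / S
e = 2.69 * 0.17 / 0.66
e = 0.6929


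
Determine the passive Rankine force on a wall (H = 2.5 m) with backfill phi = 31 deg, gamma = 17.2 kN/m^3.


Compute passive earth pressure coefficient:
Kp = tan^2(45 + phi/2) = tan^2(60.5) = 3.124035
Compute passive force:
Pp = 0.5 * Kp * gamma * H^2
Pp = 0.5 * 3.124035 * 17.2 * 2.5^2
Pp = 167.92 kN/m


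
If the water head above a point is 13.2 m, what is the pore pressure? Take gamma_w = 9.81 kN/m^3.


Using u = gamma_w * h_w
u = 9.81 * 13.2
u = 129.49 kPa


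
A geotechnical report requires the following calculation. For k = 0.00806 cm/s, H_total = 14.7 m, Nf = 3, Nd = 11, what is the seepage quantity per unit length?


Convert k to m/s for unit consistency with H:
k = 0.00806 cm/s = 0.00806 / 100 m/s = 8.06e-05 m/s
Using q = k * H * Nf / Nd
Nf / Nd = 3 / 11 = 0.2727
q = 8.06e-05 * 14.7 * 0.2727
q = 0.0003231 m^3/s per m


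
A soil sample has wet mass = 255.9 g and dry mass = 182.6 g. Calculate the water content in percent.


Using w = (m_wet - m_dry) / m_dry * 100
m_wet - m_dry = 255.9 - 182.6 = 73.3 g
w = 73.3 / 182.6 * 100
w = 40.14 %


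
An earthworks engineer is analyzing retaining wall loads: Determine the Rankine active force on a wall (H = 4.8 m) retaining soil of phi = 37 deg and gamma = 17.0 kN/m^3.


Result: 48.68 kN/m

Derivation:
Compute active earth pressure coefficient:
Ka = tan^2(45 - phi/2) = tan^2(26.5) = 0.248584
Compute active force:
Pa = 0.5 * Ka * gamma * H^2
Pa = 0.5 * 0.248584 * 17.0 * 4.8^2
Pa = 48.68 kN/m


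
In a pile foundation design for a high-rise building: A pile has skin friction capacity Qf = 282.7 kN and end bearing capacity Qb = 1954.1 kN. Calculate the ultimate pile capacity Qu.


Using Qu = Qf + Qb
Qu = 282.7 + 1954.1
Qu = 2236.8 kN


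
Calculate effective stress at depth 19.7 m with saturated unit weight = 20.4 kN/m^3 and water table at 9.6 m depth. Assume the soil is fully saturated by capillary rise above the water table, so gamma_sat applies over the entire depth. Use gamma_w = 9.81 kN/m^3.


Total stress = gamma_sat * depth
sigma = 20.4 * 19.7 = 401.88 kPa
Pore water pressure u = gamma_w * (depth - d_wt)
u = 9.81 * (19.7 - 9.6) = 99.081 kPa
Effective stress = sigma - u
sigma' = 401.88 - 99.081 = 302.8 kPa


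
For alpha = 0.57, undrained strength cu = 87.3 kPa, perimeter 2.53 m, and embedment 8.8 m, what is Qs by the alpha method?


Using Qs = alpha * cu * perimeter * L
Qs = 0.57 * 87.3 * 2.53 * 8.8
Qs = 1107.88 kN


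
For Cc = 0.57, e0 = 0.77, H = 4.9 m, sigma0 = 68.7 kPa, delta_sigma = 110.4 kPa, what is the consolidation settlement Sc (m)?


Using Sc = Cc * H / (1 + e0) * log10((sigma0 + delta_sigma) / sigma0)
Stress ratio = (68.7 + 110.4) / 68.7 = 2.60699
log10(2.60699) = 0.416139
Cc * H / (1 + e0) = 0.57 * 4.9 / (1 + 0.77) = 1.57797
Sc = 1.57797 * 0.416139
Sc = 0.6567 m


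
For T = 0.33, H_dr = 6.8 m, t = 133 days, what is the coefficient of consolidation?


Using cv = T * H_dr^2 / t
H_dr^2 = 6.8^2 = 46.24
cv = 0.33 * 46.24 / 133
cv = 0.11473 m^2/day


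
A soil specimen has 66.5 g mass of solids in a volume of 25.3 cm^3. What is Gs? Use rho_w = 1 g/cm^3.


Using Gs = m_s / (V_s * rho_w)
Since rho_w = 1 g/cm^3:
Gs = 66.5 / 25.3
Gs = 2.628


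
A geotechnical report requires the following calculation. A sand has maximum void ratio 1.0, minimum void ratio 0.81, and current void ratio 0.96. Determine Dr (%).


Result: 21.05 %

Derivation:
Using Dr = (e_max - e) / (e_max - e_min) * 100
e_max - e = 1.0 - 0.96 = 0.04
e_max - e_min = 1.0 - 0.81 = 0.19
Dr = 0.04 / 0.19 * 100
Dr = 21.05 %


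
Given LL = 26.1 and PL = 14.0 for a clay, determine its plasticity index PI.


Using PI = LL - PL
PI = 26.1 - 14.0
PI = 12.1


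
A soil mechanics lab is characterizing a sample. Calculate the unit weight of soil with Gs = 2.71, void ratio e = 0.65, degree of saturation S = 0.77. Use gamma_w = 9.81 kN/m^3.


Result: 19.088 kN/m^3

Derivation:
Using gamma = gamma_w * (Gs + S*e) / (1 + e)
Numerator: Gs + S*e = 2.71 + 0.77*0.65 = 3.2105
Denominator: 1 + e = 1 + 0.65 = 1.65
gamma = 9.81 * 3.2105 / 1.65
gamma = 19.088 kN/m^3


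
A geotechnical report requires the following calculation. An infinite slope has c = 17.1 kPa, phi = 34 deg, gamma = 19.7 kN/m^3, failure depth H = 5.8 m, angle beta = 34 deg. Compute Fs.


Using Fs = c / (gamma*H*sin(beta)*cos(beta)) + tan(phi)/tan(beta)
Cohesion contribution = 17.1 / (19.7*5.8*sin(34)*cos(34))
Cohesion contribution = 0.322824
Friction contribution = tan(34)/tan(34) = 1
Fs = 0.322824 + 1
Fs = 1.323


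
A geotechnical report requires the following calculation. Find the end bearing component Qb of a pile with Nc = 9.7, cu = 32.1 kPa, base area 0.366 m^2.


Using Qb = Nc * cu * Ab
Qb = 9.7 * 32.1 * 0.366
Qb = 113.96 kN


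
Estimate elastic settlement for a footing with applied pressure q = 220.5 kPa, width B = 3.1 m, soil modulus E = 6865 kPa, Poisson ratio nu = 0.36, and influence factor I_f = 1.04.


Using Se = q * B * (1 - nu^2) * I_f / E
1 - nu^2 = 1 - 0.36^2 = 0.8704
Se = 220.5 * 3.1 * 0.8704 * 1.04 / 6865
Se = 0.090133 m
Convert to mm: Se = 0.090133 * 1000 = 90.133 mm


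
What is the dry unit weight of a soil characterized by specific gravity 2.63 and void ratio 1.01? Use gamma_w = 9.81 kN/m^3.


Result: 12.836 kN/m^3

Derivation:
Using gamma_d = Gs * gamma_w / (1 + e)
gamma_d = 2.63 * 9.81 / (1 + 1.01)
gamma_d = 2.63 * 9.81 / 2.01
gamma_d = 12.836 kN/m^3


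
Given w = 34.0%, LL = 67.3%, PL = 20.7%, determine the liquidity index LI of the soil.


First compute the plasticity index:
PI = LL - PL = 67.3 - 20.7 = 46.6
Then compute the liquidity index:
LI = (w - PL) / PI
LI = (34.0 - 20.7) / 46.6
LI = 0.285


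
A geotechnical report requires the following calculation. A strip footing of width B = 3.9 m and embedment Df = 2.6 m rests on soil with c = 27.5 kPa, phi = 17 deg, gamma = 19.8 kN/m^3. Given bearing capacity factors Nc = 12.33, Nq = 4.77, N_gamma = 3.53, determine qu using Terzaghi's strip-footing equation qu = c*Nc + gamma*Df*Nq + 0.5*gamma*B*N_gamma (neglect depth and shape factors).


Compute qu = c*Nc + gamma*Df*Nq + 0.5*gamma*B*N_gamma
Term 1: 27.5 * 12.33 = 339.075
Term 2: 19.8 * 2.6 * 4.77 = 245.5596
Term 3: 0.5 * 19.8 * 3.9 * 3.53 = 136.2933
qu = 339.075 + 245.5596 + 136.2933
qu = 720.93 kPa


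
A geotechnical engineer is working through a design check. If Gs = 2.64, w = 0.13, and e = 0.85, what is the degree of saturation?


Result: 0.4038

Derivation:
Using S = Gs * w / e
S = 2.64 * 0.13 / 0.85
S = 0.4038


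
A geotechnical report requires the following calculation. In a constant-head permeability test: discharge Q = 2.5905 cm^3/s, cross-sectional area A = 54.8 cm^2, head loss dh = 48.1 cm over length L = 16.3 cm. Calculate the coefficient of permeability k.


Compute hydraulic gradient:
i = dh / L = 48.1 / 16.3 = 2.95092
Then apply Darcy's law:
k = Q / (A * i)
k = 2.5905 / (54.8 * 2.95092)
k = 2.5905 / 161.71
k = 0.016019 cm/s


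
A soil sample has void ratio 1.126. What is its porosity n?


Using the relation n = e / (1 + e)
n = 1.126 / (1 + 1.126)
n = 1.126 / 2.126
n = 0.5296


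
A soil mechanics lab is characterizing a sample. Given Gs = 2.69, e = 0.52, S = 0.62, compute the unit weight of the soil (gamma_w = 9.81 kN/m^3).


Result: 19.442 kN/m^3

Derivation:
Using gamma = gamma_w * (Gs + S*e) / (1 + e)
Numerator: Gs + S*e = 2.69 + 0.62*0.52 = 3.0124
Denominator: 1 + e = 1 + 0.52 = 1.52
gamma = 9.81 * 3.0124 / 1.52
gamma = 19.442 kN/m^3


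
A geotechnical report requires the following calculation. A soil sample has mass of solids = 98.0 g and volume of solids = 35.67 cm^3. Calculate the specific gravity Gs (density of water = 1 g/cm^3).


Using Gs = m_s / (V_s * rho_w)
Since rho_w = 1 g/cm^3:
Gs = 98.0 / 35.67
Gs = 2.747


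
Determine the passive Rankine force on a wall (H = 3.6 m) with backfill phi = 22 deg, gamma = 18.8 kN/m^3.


Compute passive earth pressure coefficient:
Kp = tan^2(45 + phi/2) = tan^2(56.0) = 2.197987
Compute passive force:
Pp = 0.5 * Kp * gamma * H^2
Pp = 0.5 * 2.197987 * 18.8 * 3.6^2
Pp = 267.77 kN/m


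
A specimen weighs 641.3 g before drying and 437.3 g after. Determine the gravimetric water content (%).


Result: 46.65 %

Derivation:
Using w = (m_wet - m_dry) / m_dry * 100
m_wet - m_dry = 641.3 - 437.3 = 204.0 g
w = 204.0 / 437.3 * 100
w = 46.65 %


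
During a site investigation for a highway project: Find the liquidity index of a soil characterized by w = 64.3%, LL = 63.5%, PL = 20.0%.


Result: 1.018

Derivation:
First compute the plasticity index:
PI = LL - PL = 63.5 - 20.0 = 43.5
Then compute the liquidity index:
LI = (w - PL) / PI
LI = (64.3 - 20.0) / 43.5
LI = 1.018


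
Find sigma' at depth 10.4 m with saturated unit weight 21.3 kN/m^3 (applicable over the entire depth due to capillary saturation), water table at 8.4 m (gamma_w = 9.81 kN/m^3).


Result: 201.9 kPa

Derivation:
Total stress = gamma_sat * depth
sigma = 21.3 * 10.4 = 221.52 kPa
Pore water pressure u = gamma_w * (depth - d_wt)
u = 9.81 * (10.4 - 8.4) = 19.62 kPa
Effective stress = sigma - u
sigma' = 221.52 - 19.62 = 201.9 kPa


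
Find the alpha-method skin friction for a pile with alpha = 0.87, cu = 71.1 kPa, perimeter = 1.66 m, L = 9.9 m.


Using Qs = alpha * cu * perimeter * L
Qs = 0.87 * 71.1 * 1.66 * 9.9
Qs = 1016.56 kN


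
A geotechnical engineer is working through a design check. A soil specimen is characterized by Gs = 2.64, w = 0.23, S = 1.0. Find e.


Using the relation e = Gs * w / S
e = 2.64 * 0.23 / 1.0
e = 0.6072


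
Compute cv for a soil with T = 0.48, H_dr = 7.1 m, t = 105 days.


Result: 0.23045 m^2/day

Derivation:
Using cv = T * H_dr^2 / t
H_dr^2 = 7.1^2 = 50.41
cv = 0.48 * 50.41 / 105
cv = 0.23045 m^2/day


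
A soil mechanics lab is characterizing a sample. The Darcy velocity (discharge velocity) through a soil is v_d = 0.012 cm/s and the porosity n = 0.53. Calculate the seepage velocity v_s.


Using v_s = v_d / n
v_s = 0.012 / 0.53
v_s = 0.02264 cm/s


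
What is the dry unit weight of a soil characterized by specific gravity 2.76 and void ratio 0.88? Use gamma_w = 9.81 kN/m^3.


Using gamma_d = Gs * gamma_w / (1 + e)
gamma_d = 2.76 * 9.81 / (1 + 0.88)
gamma_d = 2.76 * 9.81 / 1.88
gamma_d = 14.402 kN/m^3


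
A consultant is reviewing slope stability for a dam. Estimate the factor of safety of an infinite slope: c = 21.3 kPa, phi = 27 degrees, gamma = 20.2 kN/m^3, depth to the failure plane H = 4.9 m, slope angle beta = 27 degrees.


Result: 1.532

Derivation:
Using Fs = c / (gamma*H*sin(beta)*cos(beta)) + tan(phi)/tan(beta)
Cohesion contribution = 21.3 / (20.2*4.9*sin(27)*cos(27))
Cohesion contribution = 0.531991
Friction contribution = tan(27)/tan(27) = 1
Fs = 0.531991 + 1
Fs = 1.532


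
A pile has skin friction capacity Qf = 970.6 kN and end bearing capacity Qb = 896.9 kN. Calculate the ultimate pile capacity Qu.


Using Qu = Qf + Qb
Qu = 970.6 + 896.9
Qu = 1867.5 kN


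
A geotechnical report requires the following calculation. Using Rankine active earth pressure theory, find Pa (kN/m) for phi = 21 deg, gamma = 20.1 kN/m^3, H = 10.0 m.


Result: 474.72 kN/m

Derivation:
Compute active earth pressure coefficient:
Ka = tan^2(45 - phi/2) = tan^2(34.5) = 0.472355
Compute active force:
Pa = 0.5 * Ka * gamma * H^2
Pa = 0.5 * 0.472355 * 20.1 * 10.0^2
Pa = 474.72 kN/m


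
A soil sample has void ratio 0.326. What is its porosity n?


Using the relation n = e / (1 + e)
n = 0.326 / (1 + 0.326)
n = 0.326 / 1.326
n = 0.2459


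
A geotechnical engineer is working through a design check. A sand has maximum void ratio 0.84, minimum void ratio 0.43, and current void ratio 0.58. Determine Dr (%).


Using Dr = (e_max - e) / (e_max - e_min) * 100
e_max - e = 0.84 - 0.58 = 0.26
e_max - e_min = 0.84 - 0.43 = 0.41
Dr = 0.26 / 0.41 * 100
Dr = 63.41 %


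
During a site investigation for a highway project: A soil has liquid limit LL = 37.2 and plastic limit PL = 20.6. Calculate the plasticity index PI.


Using PI = LL - PL
PI = 37.2 - 20.6
PI = 16.6


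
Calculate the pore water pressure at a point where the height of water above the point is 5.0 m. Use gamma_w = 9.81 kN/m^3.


Using u = gamma_w * h_w
u = 9.81 * 5.0
u = 49.05 kPa


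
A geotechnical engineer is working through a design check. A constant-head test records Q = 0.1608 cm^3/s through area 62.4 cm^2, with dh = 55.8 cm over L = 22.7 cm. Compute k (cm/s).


Compute hydraulic gradient:
i = dh / L = 55.8 / 22.7 = 2.45815
Then apply Darcy's law:
k = Q / (A * i)
k = 0.1608 / (62.4 * 2.45815)
k = 0.1608 / 153.389
k = 0.001048 cm/s


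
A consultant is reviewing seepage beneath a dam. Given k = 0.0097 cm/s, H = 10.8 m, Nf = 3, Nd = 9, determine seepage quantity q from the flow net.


Result: 0.0003492 m^3/s per m

Derivation:
Convert k to m/s for unit consistency with H:
k = 0.0097 cm/s = 0.0097 / 100 m/s = 9.7e-05 m/s
Using q = k * H * Nf / Nd
Nf / Nd = 3 / 9 = 0.3333
q = 9.7e-05 * 10.8 * 0.3333
q = 0.0003492 m^3/s per m


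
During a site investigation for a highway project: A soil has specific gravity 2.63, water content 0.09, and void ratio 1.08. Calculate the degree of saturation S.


Using S = Gs * w / e
S = 2.63 * 0.09 / 1.08
S = 0.2192


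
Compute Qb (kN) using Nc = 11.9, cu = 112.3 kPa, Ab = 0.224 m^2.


Using Qb = Nc * cu * Ab
Qb = 11.9 * 112.3 * 0.224
Qb = 299.35 kN


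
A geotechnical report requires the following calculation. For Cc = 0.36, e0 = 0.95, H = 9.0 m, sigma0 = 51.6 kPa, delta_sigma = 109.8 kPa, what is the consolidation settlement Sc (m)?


Using Sc = Cc * H / (1 + e0) * log10((sigma0 + delta_sigma) / sigma0)
Stress ratio = (51.6 + 109.8) / 51.6 = 3.12791
log10(3.12791) = 0.495254
Cc * H / (1 + e0) = 0.36 * 9.0 / (1 + 0.95) = 1.66154
Sc = 1.66154 * 0.495254
Sc = 0.8229 m


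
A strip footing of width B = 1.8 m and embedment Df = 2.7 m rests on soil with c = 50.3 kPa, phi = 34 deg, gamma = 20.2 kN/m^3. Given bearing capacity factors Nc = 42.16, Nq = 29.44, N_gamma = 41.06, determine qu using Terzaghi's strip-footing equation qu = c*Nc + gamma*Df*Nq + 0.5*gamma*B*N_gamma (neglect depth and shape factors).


Compute qu = c*Nc + gamma*Df*Nq + 0.5*gamma*B*N_gamma
Term 1: 50.3 * 42.16 = 2120.648
Term 2: 20.2 * 2.7 * 29.44 = 1605.6576
Term 3: 0.5 * 20.2 * 1.8 * 41.06 = 746.4708
qu = 2120.648 + 1605.6576 + 746.4708
qu = 4472.78 kPa


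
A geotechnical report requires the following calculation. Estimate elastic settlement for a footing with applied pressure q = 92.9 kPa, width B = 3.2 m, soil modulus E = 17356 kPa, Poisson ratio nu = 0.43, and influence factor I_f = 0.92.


Result: 12.844 mm

Derivation:
Using Se = q * B * (1 - nu^2) * I_f / E
1 - nu^2 = 1 - 0.43^2 = 0.8151
Se = 92.9 * 3.2 * 0.8151 * 0.92 / 17356
Se = 0.012844 m
Convert to mm: Se = 0.012844 * 1000 = 12.844 mm


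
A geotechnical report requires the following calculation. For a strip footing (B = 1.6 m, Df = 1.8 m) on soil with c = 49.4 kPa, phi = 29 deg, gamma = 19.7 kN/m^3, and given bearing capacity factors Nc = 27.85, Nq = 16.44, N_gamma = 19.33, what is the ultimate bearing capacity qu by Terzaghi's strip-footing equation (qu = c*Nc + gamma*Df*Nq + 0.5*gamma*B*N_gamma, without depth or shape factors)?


Compute qu = c*Nc + gamma*Df*Nq + 0.5*gamma*B*N_gamma
Term 1: 49.4 * 27.85 = 1375.79
Term 2: 19.7 * 1.8 * 16.44 = 582.9624
Term 3: 0.5 * 19.7 * 1.6 * 19.33 = 304.6408
qu = 1375.79 + 582.9624 + 304.6408
qu = 2263.39 kPa


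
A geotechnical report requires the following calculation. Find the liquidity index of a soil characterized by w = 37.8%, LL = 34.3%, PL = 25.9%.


Result: 1.417

Derivation:
First compute the plasticity index:
PI = LL - PL = 34.3 - 25.9 = 8.4
Then compute the liquidity index:
LI = (w - PL) / PI
LI = (37.8 - 25.9) / 8.4
LI = 1.417


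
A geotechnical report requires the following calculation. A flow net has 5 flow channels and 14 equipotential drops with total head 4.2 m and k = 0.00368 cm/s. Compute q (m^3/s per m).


Convert k to m/s for unit consistency with H:
k = 0.00368 cm/s = 0.00368 / 100 m/s = 3.68e-05 m/s
Using q = k * H * Nf / Nd
Nf / Nd = 5 / 14 = 0.3571
q = 3.68e-05 * 4.2 * 0.3571
q = 5.52e-05 m^3/s per m


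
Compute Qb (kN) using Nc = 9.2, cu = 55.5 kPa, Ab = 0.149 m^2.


Using Qb = Nc * cu * Ab
Qb = 9.2 * 55.5 * 0.149
Qb = 76.08 kN


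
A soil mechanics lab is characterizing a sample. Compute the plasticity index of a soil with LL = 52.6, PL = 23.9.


Using PI = LL - PL
PI = 52.6 - 23.9
PI = 28.7


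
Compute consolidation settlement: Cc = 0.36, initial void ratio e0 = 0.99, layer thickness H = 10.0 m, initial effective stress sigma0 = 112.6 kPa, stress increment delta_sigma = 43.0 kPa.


Using Sc = Cc * H / (1 + e0) * log10((sigma0 + delta_sigma) / sigma0)
Stress ratio = (112.6 + 43.0) / 112.6 = 1.38188
log10(1.38188) = 0.140471
Cc * H / (1 + e0) = 0.36 * 10.0 / (1 + 0.99) = 1.80905
Sc = 1.80905 * 0.140471
Sc = 0.2541 m


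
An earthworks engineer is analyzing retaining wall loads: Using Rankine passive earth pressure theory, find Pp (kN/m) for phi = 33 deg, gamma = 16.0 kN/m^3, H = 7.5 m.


Result: 1526.45 kN/m

Derivation:
Compute passive earth pressure coefficient:
Kp = tan^2(45 + phi/2) = tan^2(61.5) = 3.39212
Compute passive force:
Pp = 0.5 * Kp * gamma * H^2
Pp = 0.5 * 3.39212 * 16.0 * 7.5^2
Pp = 1526.45 kN/m


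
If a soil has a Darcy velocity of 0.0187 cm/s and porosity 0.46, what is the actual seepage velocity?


Using v_s = v_d / n
v_s = 0.0187 / 0.46
v_s = 0.04065 cm/s


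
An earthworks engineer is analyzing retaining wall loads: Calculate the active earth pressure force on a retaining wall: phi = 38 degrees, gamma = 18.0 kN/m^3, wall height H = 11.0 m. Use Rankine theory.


Result: 259.05 kN/m

Derivation:
Compute active earth pressure coefficient:
Ka = tan^2(45 - phi/2) = tan^2(26.0) = 0.237883
Compute active force:
Pa = 0.5 * Ka * gamma * H^2
Pa = 0.5 * 0.237883 * 18.0 * 11.0^2
Pa = 259.05 kN/m
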